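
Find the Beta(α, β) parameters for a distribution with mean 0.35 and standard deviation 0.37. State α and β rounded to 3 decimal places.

α = 0.232, β = 0.430

Variance = 0.37² = 0.1369. The moment-matching identity α+β = μ(1−μ)/Var − 1 gives
α+β = 0.2275/0.1369 − 1 = 0.6618, so α = μ·0.6618 = 0.232 and β = (1−μ)·0.6618 = 0.430.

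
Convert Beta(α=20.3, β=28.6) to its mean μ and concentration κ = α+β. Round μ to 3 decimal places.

μ = 0.415, κ = 48.9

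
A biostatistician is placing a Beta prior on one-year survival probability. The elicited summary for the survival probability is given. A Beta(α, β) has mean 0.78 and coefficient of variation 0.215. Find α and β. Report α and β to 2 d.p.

Var = (CV·μ)² = (0.215×0.78)² = 0.028123.
α+β = μ(1−μ)/Var − 1 = 0.1716/0.028123 − 1 = 5.1017.
Thus α = 0.78·5.1017 = 3.98 and β = 0.22·5.1017 = 1.12.

α = 3.98, β = 1.12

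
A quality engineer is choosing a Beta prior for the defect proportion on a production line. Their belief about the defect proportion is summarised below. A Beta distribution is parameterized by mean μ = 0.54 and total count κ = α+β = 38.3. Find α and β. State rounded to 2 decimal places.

Split κ in proportion μ : (1−μ): α = 0.54·38.3 = 20.68, β = 38.3 − 20.68 = 17.62.

α = 20.68, β = 17.62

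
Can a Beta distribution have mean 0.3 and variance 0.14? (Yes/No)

For any Beta, Var(X) < E[X]·(1−E[X]).
Here μ(1−μ) = 0.3×0.7 = 0.21, and 0.14 < 0.21.

Yes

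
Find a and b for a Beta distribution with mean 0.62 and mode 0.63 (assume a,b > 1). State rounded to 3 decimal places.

With s = a+b: μ = a/s and mode = (a−1)/(s−2). Eliminating a = μs,
μs − 1 = m(s−2) ⇒ s(μ−m) = 1−2m ⇒ s = -0.26/-0.01 = 26.0000.
So a = μs = 16.120, b = (1−μ)s = 9.880.

a = 16.120, b = 9.880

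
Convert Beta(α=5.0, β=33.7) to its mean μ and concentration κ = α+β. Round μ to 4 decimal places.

μ = 0.1292, κ = 38.7

κ = α+β = 5.0+33.7 = 38.7; μ = α/κ = 5.0/38.7 = 0.1292.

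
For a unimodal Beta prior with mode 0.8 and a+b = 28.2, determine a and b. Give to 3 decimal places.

a = 21.960, b = 6.240

Since the density peak of Beta(a,b) is at (a−1)/(a+b−2),
a = 1 + 0.8(28.2−2) = 21.960 and b = 28.2 − 21.960 = 6.240.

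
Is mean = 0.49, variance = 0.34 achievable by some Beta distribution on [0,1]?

No

For any Beta, Var(X) < E[X]·(1−E[X]).
Here μ(1−μ) = 0.49×0.51 = 0.2499, and 0.34 ≥ 0.2499.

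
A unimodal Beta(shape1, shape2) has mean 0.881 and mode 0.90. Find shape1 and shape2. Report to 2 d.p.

With s = shape1+shape2: μ = shape1/s and mode = (shape1−1)/(s−2). Eliminating shape1 = μs,
μs − 1 = m(s−2) ⇒ s(μ−m) = 1−2m ⇒ s = -0.80/-0.019 = 42.1053.
So shape1 = μs = 37.09, shape2 = (1−μ)s = 5.01.

shape1 = 37.09, shape2 = 5.01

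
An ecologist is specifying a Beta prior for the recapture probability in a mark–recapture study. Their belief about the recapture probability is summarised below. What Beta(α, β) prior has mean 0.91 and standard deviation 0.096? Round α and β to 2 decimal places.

First σ² = 0.009216. Setting α = μn, β = (1−μ)n with n = α+β,
μ(1−μ)/(n+1) = 0.009216 ⇒ n+1 = 0.0819/0.009216 = 8.8867 ⇒ n = 7.8867.
Hence α = 0.91×7.8867 = 7.18, β = 0.09×7.8867 = 0.71.

α = 7.18, β = 0.71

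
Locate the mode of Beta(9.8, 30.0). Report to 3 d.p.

0.233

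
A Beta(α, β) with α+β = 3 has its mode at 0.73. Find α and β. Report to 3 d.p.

Mode = (α−1)/(κ−2) with κ = α+β, so α−1 = 0.73·1 = 0.730.
α = 1.730; β = κ − α = 1.270.

α = 1.730, β = 1.270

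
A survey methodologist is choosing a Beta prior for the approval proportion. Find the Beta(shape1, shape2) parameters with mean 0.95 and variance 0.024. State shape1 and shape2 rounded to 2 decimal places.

shape1 = 0.93, shape2 = 0.05

Write ν = shape1+shape2; then shape1 = μν and Var = μ(1−μ)/(ν+1).
ν = μ(1−μ)/Var − 1 = 0.0475/0.024 − 1 = 0.9792.
shape1 = 0.95·0.9792 = 0.93, shape2 = 0.05·0.9792 = 0.05.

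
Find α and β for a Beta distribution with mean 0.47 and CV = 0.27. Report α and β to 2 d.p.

Var = (CV·μ)² = (0.27×0.47)² = 0.016104.
α+β = μ(1−μ)/Var − 1 = 0.2491/0.016104 − 1 = 14.4686.
Thus α = 0.47·14.4686 = 6.80 and β = 0.53·14.4686 = 7.67.

α = 6.80, β = 7.67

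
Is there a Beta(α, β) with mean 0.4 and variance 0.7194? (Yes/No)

The Beta variance bound is σ² < μ(1−μ).
Here μ(1−μ) = 0.4×0.6 = 0.24, and 0.7194 ≥ 0.24.

No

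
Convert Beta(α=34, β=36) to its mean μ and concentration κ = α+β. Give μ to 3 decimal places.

μ = 0.486, κ = 70

κ = α+β = 34+36 = 70; μ = α/κ = 34/70 = 0.486.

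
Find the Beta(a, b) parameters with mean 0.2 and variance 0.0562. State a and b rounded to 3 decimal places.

By moment matching, a+b = μ(1−μ)/σ² − 1 = (0.2·0.8)/0.0562 − 1 = 2.8470 − 1 = 1.8470.
Since a/(a+b) = μ, a = 0.2·1.8470 = 0.369 and b = 0.8·1.8470 = 1.478.

a = 0.369, b = 1.478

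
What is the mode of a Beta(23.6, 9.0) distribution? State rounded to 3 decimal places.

0.739

The density x^(α−1)(1−x)^(β−1) is maximised at (α−1)/(α+β−2) = 22.6/30.6 = 0.739.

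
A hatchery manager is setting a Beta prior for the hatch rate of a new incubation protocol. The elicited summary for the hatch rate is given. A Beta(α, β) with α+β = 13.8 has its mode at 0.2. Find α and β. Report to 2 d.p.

Mode = (α−1)/(κ−2) with κ = α+β, so α−1 = 0.2·11.8 = 2.36.
α = 3.36; β = κ − α = 10.44.

α = 3.36, β = 10.44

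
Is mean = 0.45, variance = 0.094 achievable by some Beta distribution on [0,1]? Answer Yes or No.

The Beta variance bound is σ² < μ(1−μ).
Here μ(1−μ) = 0.45×0.55 = 0.2475, and 0.094 < 0.2475.

Yes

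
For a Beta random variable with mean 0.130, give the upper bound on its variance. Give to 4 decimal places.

Var = μ(1−μ)/(α+β+1), which approaches μ(1−μ) as α+β → 0.
So the supremum is μ(1−μ) = 0.130×0.870 = 0.1131.

0.1131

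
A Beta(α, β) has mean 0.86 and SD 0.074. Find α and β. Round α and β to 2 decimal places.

α = 18.05, β = 2.94

Variance = 0.074² = 0.005476. The moment-matching identity α+β = μ(1−μ)/Var − 1 gives
α+β = 0.1204/0.005476 − 1 = 20.9869, so α = μ·20.9869 = 18.05 and β = (1−μ)·20.9869 = 2.94.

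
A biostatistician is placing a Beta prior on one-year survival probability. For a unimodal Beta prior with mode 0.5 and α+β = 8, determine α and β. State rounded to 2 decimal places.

For α,β>1 the mode is (α−1)/(α+β−2), so α = mode·(κ−2)+1 = 0.5×6+1 = 4.00.
And β = (1−mode)·(κ−2)+1 = 0.5×6+1 = 4.00.

α = 4.00, β = 4.00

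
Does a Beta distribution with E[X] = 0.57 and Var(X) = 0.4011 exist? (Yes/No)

No

A Beta with mean μ has variance μ(1−μ)/(α+β+1) < μ(1−μ).
Here μ(1−μ) = 0.57×0.43 = 0.2451, and 0.4011 ≥ 0.2451.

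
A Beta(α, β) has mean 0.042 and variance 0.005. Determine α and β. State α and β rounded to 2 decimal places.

α = 0.30, β = 6.75

Write ν = α+β; then α = μν and Var = μ(1−μ)/(ν+1).
ν = μ(1−μ)/Var − 1 = 0.040236/0.005 − 1 = 7.0472.
α = 0.042·7.0472 = 0.30, β = 0.958·7.0472 = 6.75.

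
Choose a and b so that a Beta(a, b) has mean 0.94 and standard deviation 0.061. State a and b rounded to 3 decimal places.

a = 13.308, b = 0.849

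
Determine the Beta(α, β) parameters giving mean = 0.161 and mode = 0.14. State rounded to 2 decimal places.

α = 5.52, β = 28.77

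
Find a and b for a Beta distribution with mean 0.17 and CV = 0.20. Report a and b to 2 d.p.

Var = (CV·μ)² = (0.20×0.17)² = 0.001156.
a+b = μ(1−μ)/Var − 1 = 0.1411/0.001156 − 1 = 121.0588.
Thus a = 0.17·121.0588 = 20.58 and b = 0.83·121.0588 = 100.48.

a = 20.58, b = 100.48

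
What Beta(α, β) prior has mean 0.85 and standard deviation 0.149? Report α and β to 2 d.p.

σ² = 0.149² = 0.022201.
With s = α+β, Var = μ(1−μ)/(s+1), so s+1 = (0.85×0.15)/0.022201 = 5.7430 and s = 4.7430.
α = μs = 4.03, β = (1−μ)s = 0.71.

α = 4.03, β = 0.71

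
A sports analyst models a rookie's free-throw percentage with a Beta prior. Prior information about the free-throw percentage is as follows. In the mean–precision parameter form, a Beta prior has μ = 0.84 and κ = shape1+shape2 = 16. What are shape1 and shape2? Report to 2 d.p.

shape1 = μκ = 0.84×16 = 13.44 and shape2 = (1−μ)κ = 0.16×16 = 2.56.

shape1 = 13.44, shape2 = 2.56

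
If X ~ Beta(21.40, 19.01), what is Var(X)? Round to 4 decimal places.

α+β = 40.41 and αβ = 406.8140, so Var = αβ/[(α+β)²(α+β+1)] = 406.8140/67621.209021 = 0.0060.

0.0060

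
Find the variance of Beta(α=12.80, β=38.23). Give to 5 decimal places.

Var = αβ/[(α+β)²(α+β+1)] = (12.80×38.23)/(51.03²×52.03) = 489.3440/135489.288627 = 0.00361.

0.00361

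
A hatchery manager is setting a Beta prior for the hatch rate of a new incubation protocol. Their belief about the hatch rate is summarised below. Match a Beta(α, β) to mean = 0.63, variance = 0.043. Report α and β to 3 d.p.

α = 2.785, β = 1.636

Write ν = α+β; then α = μν and Var = μ(1−μ)/(ν+1).
ν = μ(1−μ)/Var − 1 = 0.2331/0.043 − 1 = 4.4209.
α = 0.63·4.4209 = 2.785, β = 0.37·4.4209 = 1.636.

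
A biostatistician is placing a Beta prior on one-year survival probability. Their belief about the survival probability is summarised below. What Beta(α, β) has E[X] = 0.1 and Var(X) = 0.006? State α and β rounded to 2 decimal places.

α = 1.40, β = 12.60

Write ν = α+β; then α = μν and Var = μ(1−μ)/(ν+1).
ν = μ(1−μ)/Var − 1 = 0.09/0.006 − 1 = 14.0000.
α = 0.1·14.0000 = 1.40, β = 0.9·14.0000 = 12.60.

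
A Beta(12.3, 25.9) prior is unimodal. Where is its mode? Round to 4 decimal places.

The density x^(α−1)(1−x)^(β−1) is maximised at (α−1)/(α+β−2) = 11.3/36.2 = 0.3122.

0.3122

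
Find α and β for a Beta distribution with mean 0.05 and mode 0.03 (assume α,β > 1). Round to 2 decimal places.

Let s = α+β. Mean gives α = μs = 0.05s; mode gives (α−1)/(s−2) = 0.03.
Substituting: 0.05s − 1 = 0.03(s−2) = 0.03s − 0.06, so 0.02s = 0.94 and s = 47.0000.
Then α = 0.05×47.0000 = 2.35 and β = s−α = 44.65.

α = 2.35, β = 44.65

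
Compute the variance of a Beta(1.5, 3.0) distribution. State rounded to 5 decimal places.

α+β = 4.5 and αβ = 4.50, so Var = αβ/[(α+β)²(α+β+1)] = 4.50/111.375 = 0.04040.

0.04040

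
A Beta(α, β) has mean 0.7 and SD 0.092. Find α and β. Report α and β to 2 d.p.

α = 16.67, β = 7.14

First σ² = 0.008464. Setting α = μn, β = (1−μ)n with n = α+β,
μ(1−μ)/(n+1) = 0.008464 ⇒ n+1 = 0.21/0.008464 = 24.8110 ⇒ n = 23.8110.
Hence α = 0.7×23.8110 = 16.67, β = 0.3×23.8110 = 7.14.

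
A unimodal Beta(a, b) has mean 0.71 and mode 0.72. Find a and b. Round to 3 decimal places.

With s = a+b: μ = a/s and mode = (a−1)/(s−2). Eliminating a = μs,
μs − 1 = m(s−2) ⇒ s(μ−m) = 1−2m ⇒ s = -0.44/-0.01 = 44.0000.
So a = μs = 31.240, b = (1−μ)s = 12.760.

a = 31.240, b = 12.760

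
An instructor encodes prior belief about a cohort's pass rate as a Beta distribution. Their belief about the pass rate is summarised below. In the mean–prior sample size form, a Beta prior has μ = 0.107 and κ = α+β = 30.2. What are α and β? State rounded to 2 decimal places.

Split κ in proportion μ : (1−μ): α = 0.107·30.2 = 3.23, β = 30.2 − 3.23 = 26.97.

α = 3.23, β = 26.97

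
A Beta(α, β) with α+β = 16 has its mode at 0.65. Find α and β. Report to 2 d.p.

α = 10.10, β = 5.90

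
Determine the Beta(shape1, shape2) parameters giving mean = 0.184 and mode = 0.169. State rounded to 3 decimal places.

shape1 = 8.121, shape2 = 36.013

With s = shape1+shape2: μ = shape1/s and mode = (shape1−1)/(s−2). Eliminating shape1 = μs,
μs − 1 = m(s−2) ⇒ s(μ−m) = 1−2m ⇒ s = 0.662/0.015 = 44.1333.
So shape1 = μs = 8.121, shape2 = (1−μ)s = 36.013.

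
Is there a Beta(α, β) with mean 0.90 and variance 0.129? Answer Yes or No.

No

A Beta with mean μ has variance μ(1−μ)/(α+β+1) < μ(1−μ).
Here μ(1−μ) = 0.90×0.10 = 0.0900, and 0.129 ≥ 0.0900.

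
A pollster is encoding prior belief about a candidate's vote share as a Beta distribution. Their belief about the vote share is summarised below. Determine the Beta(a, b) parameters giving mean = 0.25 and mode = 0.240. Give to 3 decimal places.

Let s = a+b. Mean gives a = μs = 0.25s; mode gives (a−1)/(s−2) = 0.240.
Substituting: 0.25s − 1 = 0.240(s−2) = 0.240s − 0.480, so 0.010s = 0.520 and s = 52.0000.
Then a = 0.25×52.0000 = 13.000 and b = s−a = 39.000.

a = 13.000, b = 39.000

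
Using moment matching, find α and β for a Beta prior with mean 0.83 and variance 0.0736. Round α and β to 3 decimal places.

α = 0.761, β = 0.156

By moment matching, α+β = μ(1−μ)/σ² − 1 = (0.83·0.17)/0.0736 − 1 = 1.9171 − 1 = 0.9171.
Since α/(α+β) = μ, α = 0.83·0.9171 = 0.761 and β = 0.17·0.9171 = 0.156.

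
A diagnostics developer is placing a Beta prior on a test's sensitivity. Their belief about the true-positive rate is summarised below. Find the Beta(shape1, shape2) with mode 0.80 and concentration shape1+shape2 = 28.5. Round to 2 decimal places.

shape1 = 22.20, shape2 = 6.30

Since the density peak of Beta(shape1,shape2) is at (shape1−1)/(shape1+shape2−2),
shape1 = 1 + 0.80(28.5−2) = 22.20 and shape2 = 28.5 − 22.20 = 6.30.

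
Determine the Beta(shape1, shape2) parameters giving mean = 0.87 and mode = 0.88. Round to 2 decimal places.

shape1 = 66.12, shape2 = 9.88

With s = shape1+shape2: μ = shape1/s and mode = (shape1−1)/(s−2). Eliminating shape1 = μs,
μs − 1 = m(s−2) ⇒ s(μ−m) = 1−2m ⇒ s = -0.76/-0.01 = 76.0000.
So shape1 = μs = 66.12, shape2 = (1−μ)s = 9.88.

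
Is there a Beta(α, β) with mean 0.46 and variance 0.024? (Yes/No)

Yes

A Beta with mean μ has variance μ(1−μ)/(α+β+1) < μ(1−μ).
Here μ(1−μ) = 0.46×0.54 = 0.2484, and 0.024 < 0.2484.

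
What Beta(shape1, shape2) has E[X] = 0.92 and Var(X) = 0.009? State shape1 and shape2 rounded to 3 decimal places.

shape1 = 6.604, shape2 = 0.574

Let s = shape1+shape2. The Beta variance is μ(1−μ)/(s+1).
So s+1 = μ(1−μ)/σ² = (0.92×0.08)/0.009 = 0.0736/0.009 = 8.1778, giving s = 7.1778.
Then shape1 = μs = 0.92×7.1778 = 6.604 and shape2 = (1−μ)s = 0.08×7.1778 = 0.574.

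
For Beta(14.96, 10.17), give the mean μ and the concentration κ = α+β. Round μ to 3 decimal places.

κ = α+β = 14.96+10.17 = 25.13; μ = α/κ = 14.96/25.13 = 0.595.

μ = 0.595, κ = 25.13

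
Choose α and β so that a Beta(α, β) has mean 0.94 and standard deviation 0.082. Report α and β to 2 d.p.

σ² = 0.082² = 0.006724.
With s = α+β, Var = μ(1−μ)/(s+1), so s+1 = (0.94×0.06)/0.006724 = 8.3879 and s = 7.3879.
α = μs = 6.94, β = (1−μ)s = 0.44.

α = 6.94, β = 0.44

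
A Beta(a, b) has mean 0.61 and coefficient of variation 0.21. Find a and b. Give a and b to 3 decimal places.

Var = (CV·μ)² = (0.21×0.61)² = 0.016410.
a+b = μ(1−μ)/Var − 1 = 0.2379/0.016410 − 1 = 13.4976.
Thus a = 0.61·13.4976 = 8.234 and b = 0.39·13.4976 = 5.264.

a = 8.234, b = 5.264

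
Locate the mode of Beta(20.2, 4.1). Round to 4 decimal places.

The density x^(α−1)(1−x)^(β−1) is maximised at (α−1)/(α+β−2) = 19.2/22.3 = 0.8610.

0.8610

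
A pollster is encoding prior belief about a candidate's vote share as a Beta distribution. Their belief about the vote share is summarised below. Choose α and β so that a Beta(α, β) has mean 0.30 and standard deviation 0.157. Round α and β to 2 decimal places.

First σ² = 0.024649. Setting α = μn, β = (1−μ)n with n = α+β,
μ(1−μ)/(n+1) = 0.024649 ⇒ n+1 = 0.2100/0.024649 = 8.5196 ⇒ n = 7.5196.
Hence α = 0.30×7.5196 = 2.26, β = 0.70×7.5196 = 5.26.

α = 2.26, β = 5.26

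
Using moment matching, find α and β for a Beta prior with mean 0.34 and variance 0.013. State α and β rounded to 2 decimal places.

α = 5.53, β = 10.73

Let s = α+β. The Beta variance is μ(1−μ)/(s+1).
So s+1 = μ(1−μ)/σ² = (0.34×0.66)/0.013 = 0.2244/0.013 = 17.2615, giving s = 16.2615.
Then α = μs = 0.34×16.2615 = 5.53 and β = (1−μ)s = 0.66×16.2615 = 10.73.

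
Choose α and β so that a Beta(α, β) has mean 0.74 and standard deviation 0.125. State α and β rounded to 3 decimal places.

First σ² = 0.015625. Setting α = μn, β = (1−μ)n with n = α+β,
μ(1−μ)/(n+1) = 0.015625 ⇒ n+1 = 0.1924/0.015625 = 12.3136 ⇒ n = 11.3136.
Hence α = 0.74×11.3136 = 8.372, β = 0.26×11.3136 = 2.942.

α = 8.372, β = 2.942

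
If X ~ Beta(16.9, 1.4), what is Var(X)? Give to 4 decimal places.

Var = αβ/[(α+β)²(α+β+1)] = (16.9×1.4)/(18.3²×19.3) = 23.66/6463.377 = 0.0037.

0.0037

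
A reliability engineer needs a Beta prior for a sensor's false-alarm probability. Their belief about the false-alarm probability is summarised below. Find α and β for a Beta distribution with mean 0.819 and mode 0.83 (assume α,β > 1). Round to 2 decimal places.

Let s = α+β. Mean gives α = μs = 0.819s; mode gives (α−1)/(s−2) = 0.83.
Substituting: 0.819s − 1 = 0.83(s−2) = 0.83s − 1.66, so -0.011s = -0.66 and s = 60.0000.
Then α = 0.819×60.0000 = 49.14 and β = s−α = 10.86.

α = 49.14, β = 10.86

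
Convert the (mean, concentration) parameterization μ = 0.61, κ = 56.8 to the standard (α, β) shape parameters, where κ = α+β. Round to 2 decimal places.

α = 34.65, β = 22.15

α = μκ = 0.61×56.8 = 34.65 and β = (1−μ)κ = 0.39×56.8 = 22.15.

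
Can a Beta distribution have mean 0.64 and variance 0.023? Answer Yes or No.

Yes

The Beta variance bound is σ² < μ(1−μ).
Here μ(1−μ) = 0.64×0.36 = 0.2304, and 0.023 < 0.2304.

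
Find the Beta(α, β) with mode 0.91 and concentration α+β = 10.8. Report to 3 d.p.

Since the density peak of Beta(α,β) is at (α−1)/(α+β−2),
α = 1 + 0.91(10.8−2) = 9.008 and β = 10.8 − 9.008 = 1.792.

α = 9.008, β = 1.792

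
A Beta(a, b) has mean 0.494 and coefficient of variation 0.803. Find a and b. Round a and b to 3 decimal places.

a = 0.291, b = 0.298

σ = CV·μ = 0.803×0.494 = 0.39668, so σ² = 0.157357.
s+1 = μ(1−μ)/σ² = 0.249964/0.157357 = 1.5885, so s = a+b = 0.5885.
a = μs = 0.291, b = (1−μ)s = 0.298.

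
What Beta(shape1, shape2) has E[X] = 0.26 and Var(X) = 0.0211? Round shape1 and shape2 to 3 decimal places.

Write ν = shape1+shape2; then shape1 = μν and Var = μ(1−μ)/(ν+1).
ν = μ(1−μ)/Var − 1 = 0.1924/0.0211 − 1 = 8.1185.
shape1 = 0.26·8.1185 = 2.111, shape2 = 0.74·8.1185 = 6.008.

shape1 = 2.111, shape2 = 6.008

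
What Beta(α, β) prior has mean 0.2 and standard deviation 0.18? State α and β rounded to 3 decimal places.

α = 0.788, β = 3.151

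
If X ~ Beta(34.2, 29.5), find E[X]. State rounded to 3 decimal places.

0.537

E[X] = α/(α+β) = 34.2/63.7 = 0.537.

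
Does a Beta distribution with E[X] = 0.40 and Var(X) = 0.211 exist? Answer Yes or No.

Yes

A Beta with mean μ has variance μ(1−μ)/(α+β+1) < μ(1−μ).
Here μ(1−μ) = 0.40×0.60 = 0.2400, and 0.211 < 0.2400.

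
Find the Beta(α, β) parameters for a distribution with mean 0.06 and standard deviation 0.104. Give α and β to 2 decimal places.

First σ² = 0.010816. Setting α = μn, β = (1−μ)n with n = α+β,
μ(1−μ)/(n+1) = 0.010816 ⇒ n+1 = 0.0564/0.010816 = 5.2145 ⇒ n = 4.2145.
Hence α = 0.06×4.2145 = 0.25, β = 0.94×4.2145 = 3.96.

α = 0.25, β = 3.96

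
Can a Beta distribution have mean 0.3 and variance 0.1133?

A Beta with mean μ has variance μ(1−μ)/(α+β+1) < μ(1−μ).
Here μ(1−μ) = 0.3×0.7 = 0.21, and 0.1133 < 0.21.

Yes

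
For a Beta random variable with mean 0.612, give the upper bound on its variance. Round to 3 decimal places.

0.237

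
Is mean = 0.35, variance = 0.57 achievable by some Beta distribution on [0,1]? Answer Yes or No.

A Beta with mean μ has variance μ(1−μ)/(α+β+1) < μ(1−μ).
Here μ(1−μ) = 0.35×0.65 = 0.2275, and 0.57 ≥ 0.2275.

No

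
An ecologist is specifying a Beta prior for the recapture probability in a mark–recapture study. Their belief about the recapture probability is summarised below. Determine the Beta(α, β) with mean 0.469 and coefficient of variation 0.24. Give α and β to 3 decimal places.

Var = (CV·μ)² = (0.24×0.469)² = 0.012670.
α+β = μ(1−μ)/Var − 1 = 0.249039/0.012670 − 1 = 18.6562.
Thus α = 0.469·18.6562 = 8.750 and β = 0.531·18.6562 = 9.906.

α = 8.750, β = 9.906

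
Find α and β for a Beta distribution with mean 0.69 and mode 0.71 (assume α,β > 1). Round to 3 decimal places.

Let s = α+β. Mean gives α = μs = 0.69s; mode gives (α−1)/(s−2) = 0.71.
Substituting: 0.69s − 1 = 0.71(s−2) = 0.71s − 1.42, so -0.02s = -0.42 and s = 21.0000.
Then α = 0.69×21.0000 = 14.490 and β = s−α = 6.510.

α = 14.490, β = 6.510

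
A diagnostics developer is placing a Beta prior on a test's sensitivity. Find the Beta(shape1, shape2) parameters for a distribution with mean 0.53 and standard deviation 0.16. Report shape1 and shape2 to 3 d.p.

Variance = 0.16² = 0.0256. The moment-matching identity shape1+shape2 = μ(1−μ)/Var − 1 gives
shape1+shape2 = 0.2491/0.0256 − 1 = 8.7305, so shape1 = μ·8.7305 = 4.627 and shape2 = (1−μ)·8.7305 = 4.103.

shape1 = 4.627, shape2 = 4.103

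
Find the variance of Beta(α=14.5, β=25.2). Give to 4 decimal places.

0.0057

μ = 14.5/39.7 = 0.365239; Var = μ(1−μ)/(α+β+1) = 0.2318396/40.7 = 0.0057.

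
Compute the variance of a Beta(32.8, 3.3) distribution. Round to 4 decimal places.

0.0022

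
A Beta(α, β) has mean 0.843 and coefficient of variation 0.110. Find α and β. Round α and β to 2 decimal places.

α = 12.13, β = 2.26

Var = (CV·μ)² = (0.110×0.843)² = 0.008599.
α+β = μ(1−μ)/Var − 1 = 0.132351/0.008599 − 1 = 14.3917.
Thus α = 0.843·14.3917 = 12.13 and β = 0.157·14.3917 = 2.26.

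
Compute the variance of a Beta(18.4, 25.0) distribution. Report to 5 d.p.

Var = αβ/[(α+β)²(α+β+1)] = (18.4×25.0)/(43.4²×44.4) = 460.00/83630.064 = 0.00550.

0.00550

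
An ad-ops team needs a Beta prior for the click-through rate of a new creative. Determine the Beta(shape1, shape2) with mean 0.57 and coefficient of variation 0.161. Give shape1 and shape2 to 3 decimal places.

shape1 = 16.019, shape2 = 12.084

σ = CV·μ = 0.161×0.57 = 0.09177, so σ² = 0.008422.
s+1 = μ(1−μ)/σ² = 0.2451/0.008422 = 29.1033, so s = shape1+shape2 = 28.1033.
shape1 = μs = 16.019, shape2 = (1−μ)s = 12.084.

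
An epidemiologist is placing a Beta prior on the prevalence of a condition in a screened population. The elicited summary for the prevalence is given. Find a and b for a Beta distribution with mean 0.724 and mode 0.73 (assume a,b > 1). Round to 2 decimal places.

With s = a+b: μ = a/s and mode = (a−1)/(s−2). Eliminating a = μs,
μs − 1 = m(s−2) ⇒ s(μ−m) = 1−2m ⇒ s = -0.46/-0.006 = 76.6667.
So a = μs = 55.51, b = (1−μ)s = 21.16.

a = 55.51, b = 21.16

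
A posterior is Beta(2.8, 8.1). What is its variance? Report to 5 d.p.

α+β = 10.9 and αβ = 22.68, so Var = αβ/[(α+β)²(α+β+1)] = 22.68/1413.839 = 0.01604.

0.01604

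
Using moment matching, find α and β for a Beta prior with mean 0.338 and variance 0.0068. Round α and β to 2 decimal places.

α = 10.78, β = 21.12

Let s = α+β. The Beta variance is μ(1−μ)/(s+1).
So s+1 = μ(1−μ)/σ² = (0.338×0.662)/0.0068 = 0.223756/0.0068 = 32.9053, giving s = 31.9053.
Then α = μs = 0.338×31.9053 = 10.78 and β = (1−μ)s = 0.662×31.9053 = 21.12.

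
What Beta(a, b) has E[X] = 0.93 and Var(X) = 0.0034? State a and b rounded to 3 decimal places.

a = 16.877, b = 1.270

Let s = a+b. The Beta variance is μ(1−μ)/(s+1).
So s+1 = μ(1−μ)/σ² = (0.93×0.07)/0.0034 = 0.0651/0.0034 = 19.1471, giving s = 18.1471.
Then a = μs = 0.93×18.1471 = 16.877 and b = (1−μ)s = 0.07×18.1471 = 1.270.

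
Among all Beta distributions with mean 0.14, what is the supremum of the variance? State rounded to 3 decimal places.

0.120

For fixed mean μ the Beta variance is μ(1−μ)/(α+β+1), increasing as α+β decreases.
Its least upper bound (not attained) is μ(1−μ) = 0.14·0.86 = 0.120.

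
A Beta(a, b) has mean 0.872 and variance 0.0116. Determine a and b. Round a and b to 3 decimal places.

By moment matching, a+b = μ(1−μ)/σ² − 1 = (0.872·0.128)/0.0116 − 1 = 9.6221 − 1 = 8.6221.
Since a/(a+b) = μ, a = 0.872·8.6221 = 7.518 and b = 0.128·8.6221 = 1.104.

a = 7.518, b = 1.104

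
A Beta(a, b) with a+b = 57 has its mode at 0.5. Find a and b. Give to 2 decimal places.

a = 28.50, b = 28.50

For a,b>1 the mode is (a−1)/(a+b−2), so a = mode·(κ−2)+1 = 0.5×55+1 = 28.50.
And b = (1−mode)·(κ−2)+1 = 0.5×55+1 = 28.50.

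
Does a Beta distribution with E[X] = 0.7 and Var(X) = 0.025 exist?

Yes

The Beta variance bound is σ² < μ(1−μ).
Here μ(1−μ) = 0.7×0.3 = 0.21, and 0.025 < 0.21.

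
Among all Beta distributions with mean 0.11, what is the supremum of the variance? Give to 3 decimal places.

0.098

For fixed mean μ the Beta variance is μ(1−μ)/(α+β+1), increasing as α+β decreases.
Its least upper bound (not attained) is μ(1−μ) = 0.11·0.89 = 0.098.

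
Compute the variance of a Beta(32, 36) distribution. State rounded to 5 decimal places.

0.00361

Var = αβ/[(α+β)²(α+β+1)] = (32×36)/(68²×69) = 1152/319056 = 0.00361.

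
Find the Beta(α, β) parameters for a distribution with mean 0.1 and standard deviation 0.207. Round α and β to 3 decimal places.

α = 0.110, β = 0.990

Variance = 0.207² = 0.042849. The moment-matching identity α+β = μ(1−μ)/Var − 1 gives
α+β = 0.09/0.042849 − 1 = 1.1004, so α = μ·1.1004 = 0.110 and β = (1−μ)·1.1004 = 0.990.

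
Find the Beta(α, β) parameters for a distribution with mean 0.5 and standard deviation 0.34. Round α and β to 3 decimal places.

α = 0.581, β = 0.581

First σ² = 0.1156. Setting α = μn, β = (1−μ)n with n = α+β,
μ(1−μ)/(n+1) = 0.1156 ⇒ n+1 = 0.25/0.1156 = 2.1626 ⇒ n = 1.1626.
Hence α = 0.5×1.1626 = 0.581, β = 0.5×1.1626 = 0.581.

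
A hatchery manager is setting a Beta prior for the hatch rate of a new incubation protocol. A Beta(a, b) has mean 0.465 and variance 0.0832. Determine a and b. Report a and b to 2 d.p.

By moment matching, a+b = μ(1−μ)/σ² − 1 = (0.465·0.535)/0.0832 − 1 = 2.9901 − 1 = 1.9901.
Since a/(a+b) = μ, a = 0.465·1.9901 = 0.93 and b = 0.535·1.9901 = 1.06.

a = 0.93, b = 1.06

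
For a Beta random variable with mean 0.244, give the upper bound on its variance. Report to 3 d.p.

0.184

Var = μ(1−μ)/(α+β+1), which approaches μ(1−μ) as α+β → 0.
So the supremum is μ(1−μ) = 0.244×0.756 = 0.184.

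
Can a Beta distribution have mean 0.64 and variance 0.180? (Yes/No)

The Beta variance bound is σ² < μ(1−μ).
Here μ(1−μ) = 0.64×0.36 = 0.2304, and 0.180 < 0.2304.

Yes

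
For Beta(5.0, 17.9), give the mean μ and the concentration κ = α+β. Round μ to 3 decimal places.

μ = 0.218, κ = 22.9

κ = α+β = 5.0+17.9 = 22.9; μ = α/κ = 5.0/22.9 = 0.218.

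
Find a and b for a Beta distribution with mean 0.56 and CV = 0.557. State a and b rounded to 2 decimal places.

a = 0.86, b = 0.67

Var = (CV·μ)² = (0.557×0.56)² = 0.097294.
a+b = μ(1−μ)/Var − 1 = 0.2464/0.097294 − 1 = 1.5325.
Thus a = 0.56·1.5325 = 0.86 and b = 0.44·1.5325 = 0.67.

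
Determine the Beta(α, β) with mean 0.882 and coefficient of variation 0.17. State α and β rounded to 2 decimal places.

σ = CV·μ = 0.17×0.882 = 0.14994, so σ² = 0.022482.
s+1 = μ(1−μ)/σ² = 0.104076/0.022482 = 4.6293, so s = α+β = 3.6293.
α = μs = 3.20, β = (1−μ)s = 0.43.

α = 3.20, β = 0.43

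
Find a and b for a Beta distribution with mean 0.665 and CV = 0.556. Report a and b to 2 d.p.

a = 0.42, b = 0.21

Var = (CV·μ)² = (0.556×0.665)² = 0.136708.
a+b = μ(1−μ)/Var − 1 = 0.222775/0.136708 − 1 = 0.6296.
Thus a = 0.665·0.6296 = 0.42 and b = 0.335·0.6296 = 0.21.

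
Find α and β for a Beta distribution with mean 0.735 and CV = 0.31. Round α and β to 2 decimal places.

Var = (CV·μ)² = (0.31×0.735)² = 0.051916.
α+β = μ(1−μ)/Var − 1 = 0.194775/0.051916 − 1 = 2.7518.
Thus α = 0.735·2.7518 = 2.02 and β = 0.265·2.7518 = 0.73.

α = 2.02, β = 0.73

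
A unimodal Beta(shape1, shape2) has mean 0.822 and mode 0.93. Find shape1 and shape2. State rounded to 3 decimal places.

shape1 = 6.546, shape2 = 1.417

With s = shape1+shape2: μ = shape1/s and mode = (shape1−1)/(s−2). Eliminating shape1 = μs,
μs − 1 = m(s−2) ⇒ s(μ−m) = 1−2m ⇒ s = -0.86/-0.108 = 7.9630.
So shape1 = μs = 6.546, shape2 = (1−μ)s = 1.417.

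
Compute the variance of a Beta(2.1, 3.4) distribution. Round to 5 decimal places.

0.03631

μ = 2.1/5.5 = 0.381818; Var = μ(1−μ)/(α+β+1) = 0.2360331/6.5 = 0.03631.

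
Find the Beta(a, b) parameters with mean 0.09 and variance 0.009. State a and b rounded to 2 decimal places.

a = 0.73, b = 7.37

By moment matching, a+b = μ(1−μ)/σ² − 1 = (0.09·0.91)/0.009 − 1 = 9.1000 − 1 = 8.1000.
Since a/(a+b) = μ, a = 0.09·8.1000 = 0.73 and b = 0.91·8.1000 = 7.37.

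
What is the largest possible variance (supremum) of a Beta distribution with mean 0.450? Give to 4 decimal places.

Var = μ(1−μ)/(α+β+1), which approaches μ(1−μ) as α+β → 0.
So the supremum is μ(1−μ) = 0.450×0.550 = 0.2475.

0.2475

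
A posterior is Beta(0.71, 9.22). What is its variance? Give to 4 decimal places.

0.0061

α+β = 9.93 and αβ = 6.5462, so Var = αβ/[(α+β)²(α+β+1)] = 6.5462/1077.751557 = 0.0061.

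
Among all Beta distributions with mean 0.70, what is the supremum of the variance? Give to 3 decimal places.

Var = μ(1−μ)/(α+β+1), which approaches μ(1−μ) as α+β → 0.
So the supremum is μ(1−μ) = 0.70×0.30 = 0.210.

0.210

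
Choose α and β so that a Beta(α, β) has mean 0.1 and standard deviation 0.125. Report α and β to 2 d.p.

First σ² = 0.015625. Setting α = μn, β = (1−μ)n with n = α+β,
μ(1−μ)/(n+1) = 0.015625 ⇒ n+1 = 0.09/0.015625 = 5.7600 ⇒ n = 4.7600.
Hence α = 0.1×4.7600 = 0.48, β = 0.9×4.7600 = 4.28.

α = 0.48, β = 4.28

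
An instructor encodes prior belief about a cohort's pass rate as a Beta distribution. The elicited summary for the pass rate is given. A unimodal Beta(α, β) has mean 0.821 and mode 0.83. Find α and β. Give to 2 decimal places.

α = 60.21, β = 13.13

Let s = α+β. Mean gives α = μs = 0.821s; mode gives (α−1)/(s−2) = 0.83.
Substituting: 0.821s − 1 = 0.83(s−2) = 0.83s − 1.66, so -0.009s = -0.66 and s = 73.3333.
Then α = 0.821×73.3333 = 60.21 and β = s−α = 13.13.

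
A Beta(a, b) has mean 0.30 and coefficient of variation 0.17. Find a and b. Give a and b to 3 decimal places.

a = 23.921, b = 55.817

σ = CV·μ = 0.17×0.30 = 0.05100, so σ² = 0.002601.
s+1 = μ(1−μ)/σ² = 0.2100/0.002601 = 80.7382, so s = a+b = 79.7382.
a = μs = 23.921, b = (1−μ)s = 55.817.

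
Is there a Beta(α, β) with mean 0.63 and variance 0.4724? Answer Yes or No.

No

For any Beta, Var(X) < E[X]·(1−E[X]).
Here μ(1−μ) = 0.63×0.37 = 0.2331, and 0.4724 ≥ 0.2331.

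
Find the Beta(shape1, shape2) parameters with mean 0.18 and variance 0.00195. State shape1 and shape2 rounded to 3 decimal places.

shape1 = 13.445, shape2 = 61.248

Write ν = shape1+shape2; then shape1 = μν and Var = μ(1−μ)/(ν+1).
ν = μ(1−μ)/Var − 1 = 0.1476/0.00195 − 1 = 74.6923.
shape1 = 0.18·74.6923 = 13.445, shape2 = 0.82·74.6923 = 61.248.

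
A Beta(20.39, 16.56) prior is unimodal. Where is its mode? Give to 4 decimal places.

With α,β > 1, mode = (α−1)/(α+β−2) = 19.39/34.95 = 0.5548.

0.5548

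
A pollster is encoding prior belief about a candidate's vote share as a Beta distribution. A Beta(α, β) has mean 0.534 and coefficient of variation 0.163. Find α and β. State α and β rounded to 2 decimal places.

σ = CV·μ = 0.163×0.534 = 0.08704, so σ² = 0.007576.
s+1 = μ(1−μ)/σ² = 0.248844/0.007576 = 32.8450, so s = α+β = 31.8450.
α = μs = 17.01, β = (1−μ)s = 14.84.

α = 17.01, β = 14.84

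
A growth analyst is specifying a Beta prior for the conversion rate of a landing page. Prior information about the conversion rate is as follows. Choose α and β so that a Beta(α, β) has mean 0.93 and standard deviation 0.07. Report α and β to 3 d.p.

First σ² = 0.0049. Setting α = μn, β = (1−μ)n with n = α+β,
μ(1−μ)/(n+1) = 0.0049 ⇒ n+1 = 0.0651/0.0049 = 13.2857 ⇒ n = 12.2857.
Hence α = 0.93×12.2857 = 11.426, β = 0.07×12.2857 = 0.860.

α = 11.426, β = 0.860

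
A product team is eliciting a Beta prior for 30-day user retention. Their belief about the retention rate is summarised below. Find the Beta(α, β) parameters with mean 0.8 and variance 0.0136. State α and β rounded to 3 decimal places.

Let s = α+β. The Beta variance is μ(1−μ)/(s+1).
So s+1 = μ(1−μ)/σ² = (0.8×0.2)/0.0136 = 0.16/0.0136 = 11.7647, giving s = 10.7647.
Then α = μs = 0.8×10.7647 = 8.612 and β = (1−μ)s = 0.2×10.7647 = 2.153.

α = 8.612, β = 2.153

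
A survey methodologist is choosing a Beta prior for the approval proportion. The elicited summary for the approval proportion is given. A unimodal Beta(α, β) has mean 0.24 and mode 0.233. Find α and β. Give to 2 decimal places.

α = 18.31, β = 57.98

Let s = α+β. Mean gives α = μs = 0.24s; mode gives (α−1)/(s−2) = 0.233.
Substituting: 0.24s − 1 = 0.233(s−2) = 0.233s − 0.466, so 0.007s = 0.534 and s = 76.2857.
Then α = 0.24×76.2857 = 18.31 and β = s−α = 57.98.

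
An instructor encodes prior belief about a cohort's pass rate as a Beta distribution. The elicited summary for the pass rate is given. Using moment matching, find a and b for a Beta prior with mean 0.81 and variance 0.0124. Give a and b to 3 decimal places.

By moment matching, a+b = μ(1−μ)/σ² − 1 = (0.81·0.19)/0.0124 − 1 = 12.4113 − 1 = 11.4113.
Since a/(a+b) = μ, a = 0.81·11.4113 = 9.243 and b = 0.19·11.4113 = 2.168.

a = 9.243, b = 2.168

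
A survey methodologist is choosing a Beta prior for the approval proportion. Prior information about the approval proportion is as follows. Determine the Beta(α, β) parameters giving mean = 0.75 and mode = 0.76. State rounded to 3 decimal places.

α = 39.000, β = 13.000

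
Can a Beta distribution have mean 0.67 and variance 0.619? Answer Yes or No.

No

The Beta variance bound is σ² < μ(1−μ).
Here μ(1−μ) = 0.67×0.33 = 0.2211, and 0.619 ≥ 0.2211.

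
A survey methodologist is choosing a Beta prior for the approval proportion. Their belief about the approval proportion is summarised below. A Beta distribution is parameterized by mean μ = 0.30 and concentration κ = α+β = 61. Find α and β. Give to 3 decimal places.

α = μκ = 0.30×61 = 18.300 and β = (1−μ)κ = 0.70×61 = 42.700.

α = 18.300, β = 42.700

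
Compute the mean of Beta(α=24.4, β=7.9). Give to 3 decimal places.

0.755

E[X] = α/(α+β) = 24.4/32.3 = 0.755.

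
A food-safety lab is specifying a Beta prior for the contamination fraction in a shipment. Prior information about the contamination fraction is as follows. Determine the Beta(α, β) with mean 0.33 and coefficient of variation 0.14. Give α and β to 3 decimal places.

α = 33.854, β = 68.733

Var = (CV·μ)² = (0.14×0.33)² = 0.002134.
α+β = μ(1−μ)/Var − 1 = 0.2211/0.002134 − 1 = 102.5869.
Thus α = 0.33·102.5869 = 33.854 and β = 0.67·102.5869 = 68.733.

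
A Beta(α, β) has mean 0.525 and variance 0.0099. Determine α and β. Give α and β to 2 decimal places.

Write ν = α+β; then α = μν and Var = μ(1−μ)/(ν+1).
ν = μ(1−μ)/Var − 1 = 0.249375/0.0099 − 1 = 24.1894.
α = 0.525·24.1894 = 12.70, β = 0.475·24.1894 = 11.49.

α = 12.70, β = 11.49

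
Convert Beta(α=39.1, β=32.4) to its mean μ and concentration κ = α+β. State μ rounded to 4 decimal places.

κ = α+β = 39.1+32.4 = 71.5; μ = α/κ = 39.1/71.5 = 0.5469.

μ = 0.5469, κ = 71.5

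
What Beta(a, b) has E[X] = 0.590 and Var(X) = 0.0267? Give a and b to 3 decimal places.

By moment matching, a+b = μ(1−μ)/σ² − 1 = (0.590·0.410)/0.0267 − 1 = 9.0599 − 1 = 8.0599.
Since a/(a+b) = μ, a = 0.590·8.0599 = 4.755 and b = 0.410·8.0599 = 3.305.

a = 4.755, b = 3.305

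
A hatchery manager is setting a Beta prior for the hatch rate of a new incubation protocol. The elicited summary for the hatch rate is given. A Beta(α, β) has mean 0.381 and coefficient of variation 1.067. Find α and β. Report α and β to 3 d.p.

α = 0.163, β = 0.264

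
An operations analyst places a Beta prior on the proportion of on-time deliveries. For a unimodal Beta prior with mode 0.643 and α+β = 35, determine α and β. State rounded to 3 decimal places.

For α,β>1 the mode is (α−1)/(α+β−2), so α = mode·(κ−2)+1 = 0.643×33+1 = 22.219.
And β = (1−mode)·(κ−2)+1 = 0.357×33+1 = 12.781.

α = 22.219, β = 12.781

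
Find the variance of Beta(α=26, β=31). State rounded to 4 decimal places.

0.0043

μ = 26/57 = 0.456140; Var = μ(1−μ)/(α+β+1) = 0.2480763/58 = 0.0043.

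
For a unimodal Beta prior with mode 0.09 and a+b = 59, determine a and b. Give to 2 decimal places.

For a,b>1 the mode is (a−1)/(a+b−2), so a = mode·(κ−2)+1 = 0.09×57+1 = 6.13.
And b = (1−mode)·(κ−2)+1 = 0.91×57+1 = 52.87.

a = 6.13, b = 52.87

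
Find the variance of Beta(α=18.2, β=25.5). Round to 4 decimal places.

Var = αβ/[(α+β)²(α+β+1)] = (18.2×25.5)/(43.7²×44.7) = 464.10/85363.143 = 0.0054.

0.0054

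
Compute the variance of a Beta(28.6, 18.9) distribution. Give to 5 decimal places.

0.00494

μ = 28.6/47.5 = 0.602105; Var = μ(1−μ)/(α+β+1) = 0.2395745/48.5 = 0.00494.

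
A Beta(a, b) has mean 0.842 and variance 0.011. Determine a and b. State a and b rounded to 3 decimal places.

Write ν = a+b; then a = μν and Var = μ(1−μ)/(ν+1).
ν = μ(1−μ)/Var − 1 = 0.133036/0.011 − 1 = 11.0942.
a = 0.842·11.0942 = 9.341, b = 0.158·11.0942 = 1.753.

a = 9.341, b = 1.753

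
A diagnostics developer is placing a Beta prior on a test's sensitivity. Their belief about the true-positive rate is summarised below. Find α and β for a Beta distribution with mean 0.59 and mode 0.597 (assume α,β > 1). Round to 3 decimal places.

α = 16.351, β = 11.363

With s = α+β: μ = α/s and mode = (α−1)/(s−2). Eliminating α = μs,
μs − 1 = m(s−2) ⇒ s(μ−m) = 1−2m ⇒ s = -0.194/-0.007 = 27.7143.
So α = μs = 16.351, β = (1−μ)s = 11.363.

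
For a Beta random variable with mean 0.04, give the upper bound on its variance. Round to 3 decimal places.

0.038

Var = μ(1−μ)/(α+β+1), which approaches μ(1−μ) as α+β → 0.
So the supremum is μ(1−μ) = 0.04×0.96 = 0.038.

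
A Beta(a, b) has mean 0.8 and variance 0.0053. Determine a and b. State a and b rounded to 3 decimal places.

a = 23.351, b = 5.838

Write ν = a+b; then a = μν and Var = μ(1−μ)/(ν+1).
ν = μ(1−μ)/Var − 1 = 0.16/0.0053 − 1 = 29.1887.
a = 0.8·29.1887 = 23.351, b = 0.2·29.1887 = 5.838.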